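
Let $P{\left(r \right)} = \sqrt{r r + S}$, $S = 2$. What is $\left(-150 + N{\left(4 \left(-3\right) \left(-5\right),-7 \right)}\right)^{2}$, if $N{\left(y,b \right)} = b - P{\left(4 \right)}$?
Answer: $24667 + 942 \sqrt{2} \approx 25999.0$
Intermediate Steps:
$P{\left(r \right)} = \sqrt{2 + r^{2}}$ ($P{\left(r \right)} = \sqrt{r r + 2} = \sqrt{r^{2} + 2} = \sqrt{2 + r^{2}}$)
$N{\left(y,b \right)} = b - 3 \sqrt{2}$ ($N{\left(y,b \right)} = b - \sqrt{2 + 4^{2}} = b - \sqrt{2 + 16} = b - \sqrt{18} = b - 3 \sqrt{2}$)
$\left(-150 + N{\left(4 \left(-3\right) \left(-5\right),-7 \right)}\right)^{2} = \left(-150 - \left(7 + 3 \sqrt{2}\right)\right)^{2} = \left(-157 - 3 \sqrt{2}\right)^{2}$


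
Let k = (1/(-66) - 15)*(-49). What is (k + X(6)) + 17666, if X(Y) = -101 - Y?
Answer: 1207453/66 ≈ 18295.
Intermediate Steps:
k = 48559/66 (k = (-1/66 - 15)*(-49) = -991/66*(-49) = 48559/66 ≈ 735.74)
(k + X(6)) + 17666 = (48559/66 + (-101 - 1*6)) + 17666 = (48559/66 + (-101 - 6)) + 17666 = (48559/66 - 107) + 17666 = 41497/66 + 17666 = 1207453/66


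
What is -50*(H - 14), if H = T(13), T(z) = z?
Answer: 50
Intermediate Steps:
H = 13
-50*(H - 14) = -50*(13 - 14) = -50*(-1) = 50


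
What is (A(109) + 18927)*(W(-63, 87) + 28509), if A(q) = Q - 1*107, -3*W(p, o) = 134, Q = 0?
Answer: 1607096260/3 ≈ 5.3570e+8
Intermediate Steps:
W(p, o) = -134/3 (W(p, o) = -1/3*134 = -134/3)
A(q) = -107 (A(q) = 0 - 1*107 = 0 - 107 = -107)
(A(109) + 18927)*(W(-63, 87) + 28509) = (-107 + 18927)*(-134/3 + 28509) = 18820*(85393/3) = 1607096260/3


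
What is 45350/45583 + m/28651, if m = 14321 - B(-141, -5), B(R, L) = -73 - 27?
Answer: 1956675293/1305998533 ≈ 1.4982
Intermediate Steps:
B(R, L) = -100
m = 14421 (m = 14321 - 1*(-100) = 14321 + 100 = 14421)
45350/45583 + m/28651 = 45350/45583 + 14421/28651 = 1956675293/1305998533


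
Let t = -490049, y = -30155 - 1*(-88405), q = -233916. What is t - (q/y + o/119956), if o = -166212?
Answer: -428018596617038/873429625 ≈ -4.9004e+5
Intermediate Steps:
y = 58250 (y = -30155 + 88405 = 58250)
t - (q/y + o/119956) = -490049 - (-233916/58250 - 166212/119956) = -490049 - (-233916*1/58250 - 166212*1/119956) = -490049 - (-116958/29125 - 41553/29989) = -490049 - 1*(-4717684587/873429625) = -490049 + 4717684587/873429625 = -428018596617038/873429625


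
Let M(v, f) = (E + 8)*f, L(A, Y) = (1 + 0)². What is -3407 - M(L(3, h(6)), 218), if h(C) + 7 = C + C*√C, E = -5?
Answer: -4061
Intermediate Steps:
h(C) = -7 + C + C^(3/2) (h(C) = -7 + (C + C*√C) = -7 + (C + C^(3/2)) = -7 + C + C^(3/2))
L(A, Y) = 1 (L(A, Y) = 1² = 1)
M(v, f) = 3*f (M(v, f) = (-5 + 8)*f = 3*f)
-3407 - M(L(3, h(6)), 218) = -3407 - 3*218 = -3407 - 1*654 = -3407 - 654 = -4061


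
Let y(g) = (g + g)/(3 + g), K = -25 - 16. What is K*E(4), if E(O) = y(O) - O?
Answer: 820/7 ≈ 117.14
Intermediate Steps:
K = -41
y(g) = 2*g/(3 + g) (y(g) = (2*g)/(3 + g) = 2*g/(3 + g))
E(O) = -O + 2*O/(3 + O) (E(O) = 2*O/(3 + O) - O = -O + 2*O/(3 + O))
K*E(4) = -164*(-1 - 1*4)/(3 + 4) = -164*(-1 - 4)/7 = -164*(-5)/7 = -41*(-20/7) = 820/7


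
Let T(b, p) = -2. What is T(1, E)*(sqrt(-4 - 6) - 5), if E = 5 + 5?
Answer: 10 - 2*I*sqrt(10) ≈ 10.0 - 6.3246*I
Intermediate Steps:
E = 10
T(1, E)*(sqrt(-4 - 6) - 5) = -2*(sqrt(-4 - 6) - 5) = -2*(sqrt(-10) - 5) = -2*(I*sqrt(10) - 5) = -2*(-5 + I*sqrt(10)) = 10 - 2*I*sqrt(10)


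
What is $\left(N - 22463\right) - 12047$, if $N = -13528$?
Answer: $-48038$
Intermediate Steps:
$\left(N - 22463\right) - 12047 = \left(-13528 - 22463\right) - 12047 = -35991 - 12047 = -48038$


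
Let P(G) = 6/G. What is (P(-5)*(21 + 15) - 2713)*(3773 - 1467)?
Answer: -31778986/5 ≈ -6.3558e+6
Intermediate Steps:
(P(-5)*(21 + 15) - 2713)*(3773 - 1467) = ((6/(-5))*(21 + 15) - 2713)*(3773 - 1467) = ((6*(-⅕))*36 - 2713)*2306 = (-6/5*36 - 2713)*2306 = (-216/5 - 2713)*2306 = -13781/5*2306 = -31778986/5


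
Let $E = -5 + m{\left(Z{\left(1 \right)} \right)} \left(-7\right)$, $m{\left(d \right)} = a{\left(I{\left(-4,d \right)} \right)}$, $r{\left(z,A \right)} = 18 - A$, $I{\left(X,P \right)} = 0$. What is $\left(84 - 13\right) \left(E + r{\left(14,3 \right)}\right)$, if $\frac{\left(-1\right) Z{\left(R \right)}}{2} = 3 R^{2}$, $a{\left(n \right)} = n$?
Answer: $710$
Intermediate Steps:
$Z{\left(R \right)} = - 6 R^{2}$ ($Z{\left(R \right)} = - 2 \cdot 3 R^{2} = - 6 R^{2}$)
$m{\left(d \right)} = 0$
$E = -5$ ($E = -5 + 0 \left(-7\right) = -5 + 0 = -5$)
$\left(84 - 13\right) \left(E + r{\left(14,3 \right)}\right) = \left(84 - 13\right) \left(-5 + \left(18 - 3\right)\right) = 71 \left(-5 + \left(18 - 3\right)\right) = 71 \left(-5 + 15\right) = 71 \cdot 10 = 710$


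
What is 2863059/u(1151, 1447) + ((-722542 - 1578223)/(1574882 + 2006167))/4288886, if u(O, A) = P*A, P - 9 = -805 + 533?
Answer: -43972896407534074591/5844926386964233254 ≈ -7.5233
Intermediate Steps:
P = -263 (P = 9 + (-805 + 533) = 9 - 272 = -263)
u(O, A) = -263*A
2863059/u(1151, 1447) + ((-722542 - 1578223)/(1574882 + 2006167))/4288886 = 2863059/((-263*1447)) + ((-722542 - 1578223)/(1574882 + 2006167))/4288886 = 2863059/(-380561) - 2300765/3581049*(1/4288886) = 2863059*(-1/380561) - 2300765*1/3581049*(1/4288886) = -2863059/380561 - 2300765/3581049*1/4288886 = -2863059/380561 - 2300765/15358710921414 = -43972896407534074591/5844926386964233254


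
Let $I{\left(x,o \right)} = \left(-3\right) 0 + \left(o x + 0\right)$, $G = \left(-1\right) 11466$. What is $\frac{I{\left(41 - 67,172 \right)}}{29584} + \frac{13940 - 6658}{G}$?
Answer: $- \frac{387655}{493038} \approx -0.78626$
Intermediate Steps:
$G = -11466$
$I{\left(x,o \right)} = o x$ ($I{\left(x,o \right)} = 0 + o x = o x$)
$\frac{I{\left(41 - 67,172 \right)}}{29584} + \frac{13940 - 6658}{G} = \frac{172 \left(41 - 67\right)}{29584} + \frac{13940 - 6658}{-11466} = 172 \left(41 - 67\right) \frac{1}{29584} + 7282 \left(- \frac{1}{11466}\right) = 172 \left(-26\right) \frac{1}{29584} - \frac{3641}{5733} = \left(-4472\right) \frac{1}{29584} - \frac{3641}{5733} = - \frac{13}{86} - \frac{3641}{5733} = - \frac{387655}{493038}$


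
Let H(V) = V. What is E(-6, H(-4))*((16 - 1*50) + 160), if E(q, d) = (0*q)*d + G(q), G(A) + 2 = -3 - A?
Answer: 126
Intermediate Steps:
G(A) = -5 - A (G(A) = -2 + (-3 - A) = -5 - A)
E(q, d) = -5 - q (E(q, d) = (0*q)*d + (-5 - q) = 0*d + (-5 - q) = 0 + (-5 - q) = -5 - q)
E(-6, H(-4))*((16 - 1*50) + 160) = (-5 - 1*(-6))*((16 - 1*50) + 160) = (-5 + 6)*((16 - 50) + 160) = 1*(-34 + 160) = 1*126 = 126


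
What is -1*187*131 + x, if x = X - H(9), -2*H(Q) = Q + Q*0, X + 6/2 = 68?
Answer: -48855/2 ≈ -24428.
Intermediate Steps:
X = 65 (X = -3 + 68 = 65)
H(Q) = -Q/2 (H(Q) = -(Q + Q*0)/2 = -(Q + 0)/2 = -Q/2)
x = 139/2 (x = 65 - (-1)*9/2 = 65 - 1*(-9/2) = 65 + 9/2 = 139/2 ≈ 69.500)
-1*187*131 + x = -1*187*131 + 139/2 = -187*131 + 139/2 = -24497 + 139/2 = -48855/2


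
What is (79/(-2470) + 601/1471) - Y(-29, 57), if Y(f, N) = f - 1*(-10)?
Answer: 70402291/3633370 ≈ 19.377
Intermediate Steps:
Y(f, N) = 10 + f (Y(f, N) = f + 10 = 10 + f)
(79/(-2470) + 601/1471) - Y(-29, 57) = (79/(-2470) + 601/1471) - (10 - 29) = (79*(-1/2470) + 601*(1/1471)) - 1*(-19) = (-79/2470 + 601/1471) + 19 = 1368261/3633370 + 19 = 70402291/3633370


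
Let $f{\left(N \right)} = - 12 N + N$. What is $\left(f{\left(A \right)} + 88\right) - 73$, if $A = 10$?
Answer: $-95$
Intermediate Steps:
$f{\left(N \right)} = - 11 N$
$\left(f{\left(A \right)} + 88\right) - 73 = \left(\left(-11\right) 10 + 88\right) - 73 = \left(-110 + 88\right) - 73 = -22 - 73 = -95$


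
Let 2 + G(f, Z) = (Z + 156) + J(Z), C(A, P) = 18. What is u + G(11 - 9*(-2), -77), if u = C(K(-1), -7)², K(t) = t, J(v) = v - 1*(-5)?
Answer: 329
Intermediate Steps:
J(v) = 5 + v (J(v) = v + 5 = 5 + v)
G(f, Z) = 159 + 2*Z (G(f, Z) = -2 + ((Z + 156) + (5 + Z)) = -2 + ((156 + Z) + (5 + Z)) = -2 + (161 + 2*Z) = 159 + 2*Z)
u = 324 (u = 18² = 324)
u + G(11 - 9*(-2), -77) = 324 + (159 + 2*(-77)) = 324 + (159 - 154) = 324 + 5 = 329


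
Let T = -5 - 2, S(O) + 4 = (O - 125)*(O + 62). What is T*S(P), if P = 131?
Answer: -8078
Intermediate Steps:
S(O) = -4 + (-125 + O)*(62 + O) (S(O) = -4 + (O - 125)*(O + 62) = -4 + (-125 + O)*(62 + O))
T = -7
T*S(P) = -7*(-7754 + 131² - 63*131) = -7*(-7754 + 17161 - 8253) = -7*1154 = -8078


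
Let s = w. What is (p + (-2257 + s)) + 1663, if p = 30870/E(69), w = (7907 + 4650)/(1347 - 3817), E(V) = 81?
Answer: -4845533/22230 ≈ -217.97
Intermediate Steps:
w = -12557/2470 (w = 12557/(-2470) = 12557*(-1/2470) = -12557/2470 ≈ -5.0838)
s = -12557/2470 ≈ -5.0838
p = 3430/9 (p = 30870/81 = 30870*(1/81) = 3430/9 ≈ 381.11)
(p + (-2257 + s)) + 1663 = (3430/9 + (-2257 - 12557/2470)) + 1663 = (3430/9 - 5587347/2470) + 1663 = -41814023/22230 + 1663 = -4845533/22230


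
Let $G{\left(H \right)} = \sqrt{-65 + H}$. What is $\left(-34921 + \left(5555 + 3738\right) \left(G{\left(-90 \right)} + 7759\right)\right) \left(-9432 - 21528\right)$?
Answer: $-2231270667360 - 287711280 i \sqrt{155} \approx -2.2313 \cdot 10^{12} - 3.582 \cdot 10^{9} i$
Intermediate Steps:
$\left(-34921 + \left(5555 + 3738\right) \left(G{\left(-90 \right)} + 7759\right)\right) \left(-9432 - 21528\right) = \left(-34921 + \left(5555 + 3738\right) \left(\sqrt{-65 - 90} + 7759\right)\right) \left(-9432 - 21528\right) = \left(-34921 + 9293 \left(\sqrt{-155} + 7759\right)\right) \left(-30960\right) = \left(-34921 + 9293 \left(i \sqrt{155} + 7759\right)\right) \left(-30960\right) = \left(-34921 + 9293 \left(7759 + i \sqrt{155}\right)\right) \left(-30960\right) = \left(-34921 + \left(72104387 + 9293 i \sqrt{155}\right)\right) \left(-30960\right) = \left(72069466 + 9293 i \sqrt{155}\right) \left(-30960\right) = -2231270667360 - 287711280 i \sqrt{155}$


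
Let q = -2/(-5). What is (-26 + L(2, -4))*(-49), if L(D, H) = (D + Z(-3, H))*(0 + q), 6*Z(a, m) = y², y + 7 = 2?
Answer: 17297/15 ≈ 1153.1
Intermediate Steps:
y = -5 (y = -7 + 2 = -5)
q = ⅖ (q = -2*(-⅕) = ⅖ ≈ 0.40000)
Z(a, m) = 25/6 (Z(a, m) = (⅙)*(-5)² = (⅙)*25 = 25/6)
L(D, H) = 5/3 + 2*D/5 (L(D, H) = (D + 25/6)*(0 + ⅖) = (25/6 + D)*(⅖) = 5/3 + 2*D/5)
(-26 + L(2, -4))*(-49) = (-26 + (5/3 + (⅖)*2))*(-49) = (-26 + (5/3 + ⅘))*(-49) = (-26 + 37/15)*(-49) = -353/15*(-49) = 17297/15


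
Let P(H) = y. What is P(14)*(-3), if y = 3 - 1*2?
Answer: -3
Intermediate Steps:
y = 1 (y = 3 - 2 = 1)
P(H) = 1
P(14)*(-3) = 1*(-3) = -3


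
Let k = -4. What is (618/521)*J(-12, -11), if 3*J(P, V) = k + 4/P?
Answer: -2678/1563 ≈ -1.7134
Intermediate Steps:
J(P, V) = -4/3 + 4/(3*P) (J(P, V) = (-4 + 4/P)/3 = -4/3 + 4/(3*P))
(618/521)*J(-12, -11) = (618/521)*((4/3)*(1 - 1*(-12))/(-12)) = (618*(1/521))*((4/3)*(-1/12)*(1 + 12)) = 618*((4/3)*(-1/12)*13)/521 = (618/521)*(-13/9) = -2678/1563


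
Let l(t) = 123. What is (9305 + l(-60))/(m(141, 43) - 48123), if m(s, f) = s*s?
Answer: -4714/14121 ≈ -0.33383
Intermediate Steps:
m(s, f) = s²
(9305 + l(-60))/(m(141, 43) - 48123) = (9305 + 123)/(141² - 48123) = 9428/(19881 - 48123) = 9428/(-28242) = 9428*(-1/28242) = -4714/14121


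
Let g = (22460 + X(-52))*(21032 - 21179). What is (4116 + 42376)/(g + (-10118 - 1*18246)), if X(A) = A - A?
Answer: -11623/832496 ≈ -0.013962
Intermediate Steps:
X(A) = 0
g = -3301620 (g = (22460 + 0)*(21032 - 21179) = 22460*(-147) = -3301620)
(4116 + 42376)/(g + (-10118 - 1*18246)) = (4116 + 42376)/(-3301620 + (-10118 - 1*18246)) = 46492/(-3301620 + (-10118 - 18246)) = 46492/(-3301620 - 28364) = 46492/(-3329984) = 46492*(-1/3329984) = -11623/832496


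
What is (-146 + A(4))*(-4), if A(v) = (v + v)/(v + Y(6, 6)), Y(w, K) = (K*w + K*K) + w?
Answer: 23928/41 ≈ 583.61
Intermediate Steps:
Y(w, K) = w + K² + K*w (Y(w, K) = (K*w + K²) + w = (K² + K*w) + w = w + K² + K*w)
A(v) = 2*v/(78 + v) (A(v) = (v + v)/(v + (6 + 6² + 6*6)) = (2*v)/(v + (6 + 36 + 36)) = (2*v)/(v + 78) = (2*v)/(78 + v) = 2*v/(78 + v))
(-146 + A(4))*(-4) = (-146 + 2*4/(78 + 4))*(-4) = (-146 + 2*4/82)*(-4) = (-146 + 2*4*(1/82))*(-4) = (-146 + 4/41)*(-4) = -5982/41*(-4) = 23928/41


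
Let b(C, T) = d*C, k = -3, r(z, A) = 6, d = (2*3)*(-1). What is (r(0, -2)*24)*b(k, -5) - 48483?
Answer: -45891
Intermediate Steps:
d = -6 (d = 6*(-1) = -6)
b(C, T) = -6*C
(r(0, -2)*24)*b(k, -5) - 48483 = (6*24)*(-6*(-3)) - 48483 = 144*18 - 48483 = 2592 - 48483 = -45891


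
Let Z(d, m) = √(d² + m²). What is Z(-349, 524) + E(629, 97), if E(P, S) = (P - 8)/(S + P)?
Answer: 207/242 + √396377 ≈ 630.44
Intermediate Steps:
E(P, S) = (-8 + P)/(P + S)
Z(-349, 524) + E(629, 97) = √((-349)² + 524²) + (-8 + 629)/(629 + 97) = √(121801 + 274576) + 621/726 = √396377 + (1/726)*621 = √396377 + 207/242 = 207/242 + √396377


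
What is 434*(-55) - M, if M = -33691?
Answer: 9821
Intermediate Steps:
434*(-55) - M = 434*(-55) - 1*(-33691) = -23870 + 33691 = 9821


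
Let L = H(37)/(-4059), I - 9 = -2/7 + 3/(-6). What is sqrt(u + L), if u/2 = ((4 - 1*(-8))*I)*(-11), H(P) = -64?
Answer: 2*I*sqrt(48629774501)/9471 ≈ 46.568*I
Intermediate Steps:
I = 115/14 (I = 9 + (-2/7 + 3/(-6)) = 9 + (-2*1/7 + 3*(-1/6)) = 9 + (-2/7 - 1/2) = 9 - 11/14 = 115/14 ≈ 8.2143)
u = -15180/7 (u = 2*(((4 - 1*(-8))*(115/14))*(-11)) = 2*(((4 + 8)*(115/14))*(-11)) = 2*((12*(115/14))*(-11)) = 2*((690/7)*(-11)) = 2*(-7590/7) = -15180/7 ≈ -2168.6)
L = 64/4059 (L = -64/(-4059) = -64*(-1/4059) = 64/4059 ≈ 0.015767)
sqrt(u + L) = sqrt(-15180/7 + 64/4059) = sqrt(-61615172/28413) = 2*I*sqrt(48629774501)/9471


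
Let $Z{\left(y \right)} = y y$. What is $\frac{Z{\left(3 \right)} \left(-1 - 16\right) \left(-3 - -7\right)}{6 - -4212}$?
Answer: $- \frac{102}{703} \approx -0.14509$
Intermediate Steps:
$Z{\left(y \right)} = y^{2}$
$\frac{Z{\left(3 \right)} \left(-1 - 16\right) \left(-3 - -7\right)}{6 - -4212} = \frac{3^{2} \left(-1 - 16\right) \left(-3 - -7\right)}{6 - -4212} = \frac{9 \left(-17\right) \left(-3 + 7\right)}{6 + 4212} = \frac{\left(-153\right) 4}{4218} = \left(-612\right) \frac{1}{4218} = - \frac{102}{703}$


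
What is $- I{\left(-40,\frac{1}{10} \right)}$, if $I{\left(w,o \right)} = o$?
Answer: $- \frac{1}{10} \approx -0.1$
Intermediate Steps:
$- I{\left(-40,\frac{1}{10} \right)} = - \frac{1}{10}$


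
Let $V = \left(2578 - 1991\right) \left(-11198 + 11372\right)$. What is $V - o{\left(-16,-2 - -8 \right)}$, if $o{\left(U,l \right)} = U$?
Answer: $102154$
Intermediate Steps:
$V = 102138$ ($V = 587 \cdot 174 = 102138$)
$V - o{\left(-16,-2 - -8 \right)} = 102138 - -16 = 102138 + 16 = 102154$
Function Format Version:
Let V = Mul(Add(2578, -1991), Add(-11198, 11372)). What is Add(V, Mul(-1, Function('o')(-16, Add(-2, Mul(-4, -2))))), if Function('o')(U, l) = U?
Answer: 102154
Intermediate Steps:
V = 102138 (V = Mul(587, 174) = 102138)
Add(V, Mul(-1, Function('o')(-16, Add(-2, Mul(-4, -2))))) = Add(102138, Mul(-1, -16)) = Add(102138, 16) = 102154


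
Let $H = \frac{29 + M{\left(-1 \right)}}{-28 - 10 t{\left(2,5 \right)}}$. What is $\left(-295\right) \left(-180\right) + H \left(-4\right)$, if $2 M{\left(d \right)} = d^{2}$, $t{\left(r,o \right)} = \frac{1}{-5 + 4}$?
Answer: $\frac{477959}{9} \approx 53107.0$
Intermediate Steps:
$t{\left(r,o \right)} = -1$ ($t{\left(r,o \right)} = \frac{1}{-1} = -1$)
$M{\left(d \right)} = \frac{d^{2}}{2}$
$H = - \frac{59}{36}$ ($H = \frac{29 + \frac{\left(-1\right)^{2}}{2}}{-28 - -10} = \frac{29 + \frac{1}{2} \cdot 1}{-28 + 10} = \frac{29 + \frac{1}{2}}{-18} = \frac{59}{2} \left(- \frac{1}{18}\right) = - \frac{59}{36} \approx -1.6389$)
$\left(-295\right) \left(-180\right) + H \left(-4\right) = \left(-295\right) \left(-180\right) - - \frac{59}{9} = 53100 + \frac{59}{9} = \frac{477959}{9}$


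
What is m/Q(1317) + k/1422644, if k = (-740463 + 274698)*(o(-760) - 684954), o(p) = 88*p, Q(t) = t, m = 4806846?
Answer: 78003801317499/312270358 ≈ 2.4980e+5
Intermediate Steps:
k = 350177963010 (k = (-740463 + 274698)*(88*(-760) - 684954) = -465765*(-66880 - 684954) = -465765*(-751834) = 350177963010)
m/Q(1317) + k/1422644 = 4806846/1317 + 350177963010/1422644 = 4806846*(1/1317) + 350177963010*(1/1422644) = 1602282/439 + 175088981505/711322 = 78003801317499/312270358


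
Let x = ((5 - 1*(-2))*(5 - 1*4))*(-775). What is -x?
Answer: 5425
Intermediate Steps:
x = -5425 (x = ((5 + 2)*(5 - 4))*(-775) = (7*1)*(-775) = 7*(-775) = -5425)
-x = -1*(-5425) = 5425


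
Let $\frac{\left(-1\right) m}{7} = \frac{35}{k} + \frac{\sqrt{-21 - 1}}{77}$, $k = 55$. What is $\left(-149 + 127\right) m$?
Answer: $98 + 2 i \sqrt{22} \approx 98.0 + 9.3808 i$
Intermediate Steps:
$m = - \frac{49}{11} - \frac{i \sqrt{22}}{11}$ ($m = - 7 \left(\frac{35}{55} + \frac{\sqrt{-21 - 1}}{77}\right) = - 7 \left(35 \cdot \frac{1}{55} + \sqrt{-22} \cdot \frac{1}{77}\right) = - 7 \left(\frac{7}{11} + i \sqrt{22} \cdot \frac{1}{77}\right) = - 7 \left(\frac{7}{11} + \frac{i \sqrt{22}}{77}\right) = - \frac{49}{11} - \frac{i \sqrt{22}}{11} \approx -4.4545 - 0.4264 i$)
$\left(-149 + 127\right) m = \left(-149 + 127\right) \left(- \frac{49}{11} - \frac{i \sqrt{22}}{11}\right) = - 22 \left(- \frac{49}{11} - \frac{i \sqrt{22}}{11}\right) = 98 + 2 i \sqrt{22}$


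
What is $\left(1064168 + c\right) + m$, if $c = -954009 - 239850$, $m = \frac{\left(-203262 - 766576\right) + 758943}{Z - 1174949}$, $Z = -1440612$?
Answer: $- \frac{339214510756}{2615561} \approx -1.2969 \cdot 10^{5}$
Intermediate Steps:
$m = \frac{210895}{2615561}$ ($m = \frac{\left(-203262 - 766576\right) + 758943}{-1440612 - 1174949} = \frac{\left(-203262 - 766576\right) + 758943}{-2615561} = \left(-969838 + 758943\right) \left(- \frac{1}{2615561}\right) = \left(-210895\right) \left(- \frac{1}{2615561}\right) = \frac{210895}{2615561} \approx 0.080631$)
$c = -1193859$
$\left(1064168 + c\right) + m = \left(1064168 - 1193859\right) + \frac{210895}{2615561} = -129691 + \frac{210895}{2615561} = - \frac{339214510756}{2615561}$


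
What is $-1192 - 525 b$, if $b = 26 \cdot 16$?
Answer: $-219592$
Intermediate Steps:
$b = 416$
$-1192 - 525 b = -1192 - 218400 = -219592$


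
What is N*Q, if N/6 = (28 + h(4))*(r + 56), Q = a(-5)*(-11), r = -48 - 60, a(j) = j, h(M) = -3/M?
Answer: -467610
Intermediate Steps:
r = -108
Q = 55 (Q = -5*(-11) = 55)
N = -8502 (N = 6*((28 - 3/4)*(-108 + 56)) = 6*((28 - 3*¼)*(-52)) = 6*((28 - ¾)*(-52)) = 6*((109/4)*(-52)) = 6*(-1417) = -8502)
N*Q = -8502*55 = -467610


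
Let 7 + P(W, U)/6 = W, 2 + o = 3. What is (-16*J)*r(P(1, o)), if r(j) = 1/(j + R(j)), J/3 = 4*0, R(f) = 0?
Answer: 0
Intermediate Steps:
o = 1 (o = -2 + 3 = 1)
P(W, U) = -42 + 6*W
J = 0 (J = 3*(4*0) = 3*0 = 0)
r(j) = 1/j (r(j) = 1/(j + 0) = 1/j)
(-16*J)*r(P(1, o)) = (-16*0)/(-42 + 6*1) = 0/(-42 + 6) = 0/(-36) = 0*(-1/36) = 0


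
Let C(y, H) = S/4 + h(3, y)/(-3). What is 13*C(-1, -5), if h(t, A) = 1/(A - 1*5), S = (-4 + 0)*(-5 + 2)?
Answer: 715/18 ≈ 39.722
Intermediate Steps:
S = 12 (S = -4*(-3) = 12)
h(t, A) = 1/(-5 + A) (h(t, A) = 1/(A - 5) = 1/(-5 + A))
C(y, H) = 3 - 1/(3*(-5 + y)) (C(y, H) = 12/4 + 1/((-5 + y)*(-3)) = 12*(1/4) - 1/3/(-5 + y) = 3 - 1/(3*(-5 + y)))
13*C(-1, -5) = 13*((-46 + 9*(-1))/(3*(-5 - 1))) = 13*((1/3)*(-46 - 9)/(-6)) = 13*((1/3)*(-1/6)*(-55)) = 13*(55/18) = 715/18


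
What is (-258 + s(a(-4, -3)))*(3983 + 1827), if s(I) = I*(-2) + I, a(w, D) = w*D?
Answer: -1568700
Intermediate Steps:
a(w, D) = D*w
s(I) = -I (s(I) = -2*I + I = -I)
(-258 + s(a(-4, -3)))*(3983 + 1827) = (-258 - (-3)*(-4))*(3983 + 1827) = (-258 - 1*12)*5810 = (-258 - 12)*5810 = -270*5810 = -1568700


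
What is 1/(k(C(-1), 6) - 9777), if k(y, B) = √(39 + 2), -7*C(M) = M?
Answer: -9777/95589688 - √41/95589688 ≈ -0.00010235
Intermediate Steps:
C(M) = -M/7
k(y, B) = √41
1/(k(C(-1), 6) - 9777) = 1/(√41 - 9777) = 1/(-9777 + √41)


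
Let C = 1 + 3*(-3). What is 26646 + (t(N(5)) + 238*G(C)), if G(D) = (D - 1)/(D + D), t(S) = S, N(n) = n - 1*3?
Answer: 214255/8 ≈ 26782.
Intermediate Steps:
N(n) = -3 + n (N(n) = n - 3 = -3 + n)
C = -8 (C = 1 - 9 = -8)
G(D) = (-1 + D)/(2*D) (G(D) = (-1 + D)/((2*D)) = (-1 + D)*(1/(2*D)) = (-1 + D)/(2*D))
26646 + (t(N(5)) + 238*G(C)) = 26646 + ((-3 + 5) + 238*((½)*(-1 - 8)/(-8))) = 26646 + (2 + 238*((½)*(-⅛)*(-9))) = 26646 + (2 + 238*(9/16)) = 26646 + (2 + 1071/8) = 26646 + 1087/8 = 214255/8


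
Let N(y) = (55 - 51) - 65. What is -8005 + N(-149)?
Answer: -8066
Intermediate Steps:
N(y) = -61 (N(y) = 4 - 65 = -61)
-8005 + N(-149) = -8005 - 61 = -8066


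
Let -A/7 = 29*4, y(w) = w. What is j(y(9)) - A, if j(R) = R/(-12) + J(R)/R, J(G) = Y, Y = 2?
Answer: 29213/36 ≈ 811.47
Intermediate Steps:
J(G) = 2
A = -812 (A = -203*4 = -7*116 = -812)
j(R) = 2/R - R/12 (j(R) = R/(-12) + 2/R = R*(-1/12) + 2/R = -R/12 + 2/R = 2/R - R/12)
j(y(9)) - A = (2/9 - 1/12*9) - 1*(-812) = (2*(1/9) - 3/4) + 812 = (2/9 - 3/4) + 812 = -19/36 + 812 = 29213/36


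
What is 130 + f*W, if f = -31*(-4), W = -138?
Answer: -16982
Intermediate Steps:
f = 124
130 + f*W = 130 + 124*(-138) = 130 - 17112 = -16982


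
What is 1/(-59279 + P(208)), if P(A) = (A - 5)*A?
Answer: -1/17055 ≈ -5.8634e-5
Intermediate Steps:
P(A) = A*(-5 + A) (P(A) = (-5 + A)*A = A*(-5 + A))
1/(-59279 + P(208)) = 1/(-59279 + 208*(-5 + 208)) = 1/(-59279 + 208*203) = 1/(-59279 + 42224) = 1/(-17055) = -1/17055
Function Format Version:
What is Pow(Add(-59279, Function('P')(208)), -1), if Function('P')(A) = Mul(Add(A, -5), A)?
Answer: Rational(-1, 17055) ≈ -5.8634e-5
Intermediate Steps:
Function('P')(A) = Mul(A, Add(-5, A)) (Function('P')(A) = Mul(Add(-5, A), A) = Mul(A, Add(-5, A)))
Pow(Add(-59279, Function('P')(208)), -1) = Pow(Add(-59279, Mul(208, Add(-5, 208))), -1) = Pow(Add(-59279, Mul(208, 203)), -1) = Pow(Add(-59279, 42224), -1) = Pow(-17055, -1) = Rational(-1, 17055)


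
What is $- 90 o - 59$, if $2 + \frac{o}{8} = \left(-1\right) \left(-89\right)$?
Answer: $-62699$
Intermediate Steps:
$o = 696$ ($o = -16 + 8 \left(\left(-1\right) \left(-89\right)\right) = -16 + 8 \cdot 89 = -16 + 712 = 696$)
$- 90 o - 59 = \left(-90\right) 696 - 59 = -62640 - 59 = -62699$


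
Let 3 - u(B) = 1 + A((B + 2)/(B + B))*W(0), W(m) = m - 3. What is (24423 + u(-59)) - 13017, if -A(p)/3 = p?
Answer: 1345631/118 ≈ 11404.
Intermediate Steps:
A(p) = -3*p
W(m) = -3 + m
u(B) = 2 - 9*(2 + B)/(2*B) (u(B) = 3 - (1 + (-3*(B + 2)/(B + B))*(-3 + 0)) = 3 - (1 - 3*(2 + B)/(2*B)*(-3)) = 3 - (1 + 9*(2 + B)/(2*B)) = 3 + (-1 - 9*(2 + B)/(2*B)) = 2 - 9*(2 + B)/(2*B))
(24423 + u(-59)) - 13017 = (24423 + (-5/2 - 9/(-59))) - 13017 = (24423 + (-5/2 - 9*(-1/59))) - 13017 = (24423 + (-5/2 + 9/59)) - 13017 = (24423 - 277/118) - 13017 = 2881637/118 - 13017 = 1345631/118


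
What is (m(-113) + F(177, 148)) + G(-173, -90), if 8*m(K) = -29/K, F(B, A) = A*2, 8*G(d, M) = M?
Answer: 257443/904 ≈ 284.78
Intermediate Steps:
G(d, M) = M/8
F(B, A) = 2*A
m(K) = -29/(8*K) (m(K) = (-29/K)/8 = -29/(8*K))
(m(-113) + F(177, 148)) + G(-173, -90) = (-29/8/(-113) + 2*148) + (⅛)*(-90) = (-29/8*(-1/113) + 296) - 45/4 = (29/904 + 296) - 45/4 = 267613/904 - 45/4 = 257443/904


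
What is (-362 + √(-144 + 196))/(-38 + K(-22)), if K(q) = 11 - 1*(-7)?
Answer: 181/10 - √13/10 ≈ 17.739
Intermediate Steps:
K(q) = 18 (K(q) = 11 + 7 = 18)
(-362 + √(-144 + 196))/(-38 + K(-22)) = (-362 + √(-144 + 196))/(-38 + 18) = (-362 + √52)/(-20) = (-362 + 2*√13)*(-1/20) = 181/10 - √13/10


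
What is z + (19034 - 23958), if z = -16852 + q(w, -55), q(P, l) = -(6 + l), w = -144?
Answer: -21727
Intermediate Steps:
q(P, l) = -6 - l
z = -16803 (z = -16852 + (-6 - 1*(-55)) = -16852 + (-6 + 55) = -16852 + 49 = -16803)
z + (19034 - 23958) = -16803 + (19034 - 23958) = -16803 - 4924 = -21727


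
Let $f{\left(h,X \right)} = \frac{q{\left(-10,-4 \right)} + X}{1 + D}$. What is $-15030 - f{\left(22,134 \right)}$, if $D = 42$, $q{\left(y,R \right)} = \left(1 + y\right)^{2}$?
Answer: $-15035$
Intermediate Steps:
$f{\left(h,X \right)} = \frac{81}{43} + \frac{X}{43}$ ($f{\left(h,X \right)} = \frac{\left(1 - 10\right)^{2} + X}{1 + 42} = \frac{\left(-9\right)^{2} + X}{43} = \left(81 + X\right) \frac{1}{43} = \frac{81}{43} + \frac{X}{43}$)
$-15030 - f{\left(22,134 \right)} = -15030 - \left(\frac{81}{43} + \frac{1}{43} \cdot 134\right) = -15030 - \left(\frac{81}{43} + \frac{134}{43}\right) = -15030 - 5 = -15035$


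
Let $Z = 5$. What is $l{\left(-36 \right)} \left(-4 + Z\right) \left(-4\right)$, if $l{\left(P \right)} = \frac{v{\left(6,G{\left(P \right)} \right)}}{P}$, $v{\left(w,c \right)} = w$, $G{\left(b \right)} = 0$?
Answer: $\frac{2}{3} \approx 0.66667$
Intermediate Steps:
$l{\left(P \right)} = \frac{6}{P}$
$l{\left(-36 \right)} \left(-4 + Z\right) \left(-4\right) = \frac{6}{-36} \left(-4 + 5\right) \left(-4\right) = 6 \left(- \frac{1}{36}\right) 1 \left(-4\right) = \left(- \frac{1}{6}\right) \left(-4\right) = \frac{2}{3}$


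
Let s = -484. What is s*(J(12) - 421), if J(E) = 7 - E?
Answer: 206184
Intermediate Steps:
s*(J(12) - 421) = -484*((7 - 1*12) - 421) = -484*((7 - 12) - 421) = -484*(-5 - 421) = -484*(-426) = 206184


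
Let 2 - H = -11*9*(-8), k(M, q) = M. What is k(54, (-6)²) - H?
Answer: 844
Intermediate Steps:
H = -790 (H = 2 - (-11*9)*(-8) = 2 - (-99)*(-8) = 2 - 1*792 = 2 - 792 = -790)
k(54, (-6)²) - H = 54 - 1*(-790) = 54 + 790 = 844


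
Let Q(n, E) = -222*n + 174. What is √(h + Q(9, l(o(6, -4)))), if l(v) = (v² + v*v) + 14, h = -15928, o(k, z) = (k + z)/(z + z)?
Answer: 2*I*√4438 ≈ 133.24*I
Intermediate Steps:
o(k, z) = (k + z)/(2*z) (o(k, z) = (k + z)/((2*z)) = (k + z)*(1/(2*z)) = (k + z)/(2*z))
l(v) = 14 + 2*v² (l(v) = (v² + v²) + 14 = 2*v² + 14 = 14 + 2*v²)
Q(n, E) = 174 - 222*n
√(h + Q(9, l(o(6, -4)))) = √(-15928 + (174 - 222*9)) = √(-15928 + (174 - 1998)) = √(-15928 - 1824) = √(-17752) = 2*I*√4438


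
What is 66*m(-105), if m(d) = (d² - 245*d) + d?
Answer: 2418570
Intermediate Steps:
m(d) = d² - 244*d
66*m(-105) = 66*(-105*(-244 - 105)) = 66*(-105*(-349)) = 66*36645 = 2418570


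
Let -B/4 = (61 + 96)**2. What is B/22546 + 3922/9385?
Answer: -418449024/105797105 ≈ -3.9552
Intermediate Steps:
B = -98596 (B = -4*(61 + 96)**2 = -4*157**2 = -4*24649 = -98596)
B/22546 + 3922/9385 = -98596/22546 + 3922/9385 = -98596*1/22546 + 3922*(1/9385) = -49298/11273 + 3922/9385 = -418449024/105797105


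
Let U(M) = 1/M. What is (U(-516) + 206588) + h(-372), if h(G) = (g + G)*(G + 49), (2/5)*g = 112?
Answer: 121932863/516 ≈ 2.3630e+5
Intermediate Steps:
g = 280 (g = (5/2)*112 = 280)
h(G) = (49 + G)*(280 + G) (h(G) = (280 + G)*(G + 49) = (280 + G)*(49 + G) = (49 + G)*(280 + G))
(U(-516) + 206588) + h(-372) = (1/(-516) + 206588) + (13720 + (-372)² + 329*(-372)) = (-1/516 + 206588) + (13720 + 138384 - 122388) = 106599407/516 + 29716 = 121932863/516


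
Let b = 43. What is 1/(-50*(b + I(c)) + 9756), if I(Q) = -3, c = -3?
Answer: 1/7756 ≈ 0.00012893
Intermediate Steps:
1/(-50*(b + I(c)) + 9756) = 1/(-50*(43 - 3) + 9756) = 1/(-50*40 + 9756) = 1/(-2000 + 9756) = 1/7756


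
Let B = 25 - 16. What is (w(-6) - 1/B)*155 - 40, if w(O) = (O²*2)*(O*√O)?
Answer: -515/9 - 66960*I*√6 ≈ -57.222 - 1.6402e+5*I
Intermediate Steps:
B = 9
w(O) = 2*O^(7/2) (w(O) = (2*O²)*O^(3/2) = 2*O^(7/2))
(w(-6) - 1/B)*155 - 40 = (2*(-6)^(7/2) - 1/9)*155 - 40 = (2*(-216*I*√6) - 1*⅑)*155 - 40 = (-432*I*√6 - ⅑)*155 - 40 = (-⅑ - 432*I*√6)*155 - 40 = (-155/9 - 66960*I*√6) - 40 = -515/9 - 66960*I*√6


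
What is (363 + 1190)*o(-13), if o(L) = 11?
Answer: 17083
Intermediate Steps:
(363 + 1190)*o(-13) = (363 + 1190)*11 = 1553*11 = 17083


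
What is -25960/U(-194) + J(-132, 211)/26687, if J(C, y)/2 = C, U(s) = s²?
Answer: -175682606/251097983 ≈ -0.69966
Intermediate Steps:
J(C, y) = 2*C
-25960/U(-194) + J(-132, 211)/26687 = -25960/((-194)²) + (2*(-132))/26687 = -25960/37636 - 264*1/26687 = -25960*1/37636 - 264/26687 = -6490/9409 - 264/26687 = -175682606/251097983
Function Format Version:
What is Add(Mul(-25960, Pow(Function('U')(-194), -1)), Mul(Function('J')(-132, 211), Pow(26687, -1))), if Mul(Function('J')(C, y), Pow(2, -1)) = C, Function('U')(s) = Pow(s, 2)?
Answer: Rational(-175682606, 251097983) ≈ -0.69966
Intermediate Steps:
Function('J')(C, y) = Mul(2, C)
Add(Mul(-25960, Pow(Function('U')(-194), -1)), Mul(Function('J')(-132, 211), Pow(26687, -1))) = Add(Mul(-25960, Pow(Pow(-194, 2), -1)), Mul(Mul(2, -132), Pow(26687, -1))) = Add(Mul(-25960, Pow(37636, -1)), Mul(-264, Rational(1, 26687))) = Add(Mul(-25960, Rational(1, 37636)), Rational(-264, 26687)) = Add(Rational(-6490, 9409), Rational(-264, 26687)) = Rational(-175682606, 251097983)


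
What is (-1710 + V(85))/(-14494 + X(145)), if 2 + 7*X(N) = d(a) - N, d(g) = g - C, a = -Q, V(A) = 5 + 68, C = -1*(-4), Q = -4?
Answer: 1637/14515 ≈ 0.11278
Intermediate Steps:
C = 4
V(A) = 73
a = 4 (a = -1*(-4) = 4)
d(g) = -4 + g (d(g) = g - 1*4 = g - 4 = -4 + g)
X(N) = -2/7 - N/7 (X(N) = -2/7 + ((-4 + 4) - N)/7 = -2/7 + (0 - N)/7 = -2/7 + (-N)/7 = -2/7 - N/7)
(-1710 + V(85))/(-14494 + X(145)) = (-1710 + 73)/(-14494 + (-2/7 - ⅐*145)) = -1637/(-14494 + (-2/7 - 145/7)) = -1637/(-14494 - 21) = -1637/(-14515) = -1637*(-1/14515) = 1637/14515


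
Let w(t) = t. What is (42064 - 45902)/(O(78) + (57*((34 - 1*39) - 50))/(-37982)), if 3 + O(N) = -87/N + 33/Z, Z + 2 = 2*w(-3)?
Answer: 7580295632/16112267 ≈ 470.47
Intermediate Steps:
Z = -8 (Z = -2 + 2*(-3) = -2 - 6 = -8)
O(N) = -57/8 - 87/N (O(N) = -3 + (-87/N + 33/(-8)) = -3 + (-87/N + 33*(-⅛)) = -3 + (-87/N - 33/8) = -3 + (-33/8 - 87/N) = -57/8 - 87/N)
(42064 - 45902)/(O(78) + (57*((34 - 1*39) - 50))/(-37982)) = (42064 - 45902)/((-57/8 - 87/78) + (57*((34 - 1*39) - 50))/(-37982)) = -3838/((-57/8 - 87*1/78) + (57*((34 - 39) - 50))*(-1/37982)) = -3838/((-57/8 - 29/26) + (57*(-5 - 50))*(-1/37982)) = -3838/(-857/104 + (57*(-55))*(-1/37982)) = -3838/(-857/104 - 3135*(-1/37982)) = -3838/(-857/104 + 3135/37982) = -3838/(-16112267/1975064) = -3838*(-1975064/16112267) = 7580295632/16112267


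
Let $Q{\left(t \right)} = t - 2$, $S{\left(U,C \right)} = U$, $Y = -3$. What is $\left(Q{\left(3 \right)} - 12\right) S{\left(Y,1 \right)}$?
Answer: $33$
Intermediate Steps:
$Q{\left(t \right)} = -2 + t$
$\left(Q{\left(3 \right)} - 12\right) S{\left(Y,1 \right)} = \left(\left(-2 + 3\right) - 12\right) \left(-3\right) = \left(1 - 12\right) \left(-3\right) = \left(-11\right) \left(-3\right) = 33$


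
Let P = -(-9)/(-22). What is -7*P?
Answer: 63/22 ≈ 2.8636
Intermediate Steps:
P = -9/22 (P = -(-9)*(-1)/22 = -1*9/22 = -9/22 ≈ -0.40909)
-7*P = -7*(-9/22) = 63/22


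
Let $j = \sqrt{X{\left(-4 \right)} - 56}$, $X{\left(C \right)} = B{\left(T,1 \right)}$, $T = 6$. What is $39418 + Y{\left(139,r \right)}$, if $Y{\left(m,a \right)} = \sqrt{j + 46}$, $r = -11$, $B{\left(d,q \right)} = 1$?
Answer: $39418 + \sqrt{46 + i \sqrt{55}} \approx 39425.0 + 0.54497 i$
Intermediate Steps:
$X{\left(C \right)} = 1$
$j = i \sqrt{55}$ ($j = \sqrt{1 - 56} = \sqrt{-55} = i \sqrt{55} \approx 7.4162 i$)
$Y{\left(m,a \right)} = \sqrt{46 + i \sqrt{55}}$ ($Y{\left(m,a \right)} = \sqrt{i \sqrt{55} + 46} = \sqrt{46 + i \sqrt{55}}$)
$39418 + Y{\left(139,r \right)} = 39418 + \sqrt{46 + i \sqrt{55}}$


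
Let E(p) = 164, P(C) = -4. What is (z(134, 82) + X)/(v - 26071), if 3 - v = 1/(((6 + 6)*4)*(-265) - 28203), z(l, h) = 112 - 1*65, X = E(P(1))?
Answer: -40923/5055833 ≈ -0.0080942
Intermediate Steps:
X = 164
z(l, h) = 47 (z(l, h) = 112 - 65 = 47)
v = 122770/40923 (v = 3 - 1/(((6 + 6)*4)*(-265) - 28203) = 3 - 1/((12*4)*(-265) - 28203) = 3 - 1/(48*(-265) - 28203) = 3 - 1/(-12720 - 28203) = 3 - 1/(-40923) = 3 - 1*(-1/40923) = 3 + 1/40923 = 122770/40923 ≈ 3.0000)
(z(134, 82) + X)/(v - 26071) = (47 + 164)/(122770/40923 - 26071) = 211/(-1066780763/40923) = 211*(-40923/1066780763) = -40923/5055833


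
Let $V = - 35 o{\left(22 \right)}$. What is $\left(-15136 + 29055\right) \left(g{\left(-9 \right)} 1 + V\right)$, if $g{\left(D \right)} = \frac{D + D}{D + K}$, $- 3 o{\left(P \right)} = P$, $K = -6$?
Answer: $\frac{53838692}{15} \approx 3.5892 \cdot 10^{6}$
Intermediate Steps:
$o{\left(P \right)} = - \frac{P}{3}$
$g{\left(D \right)} = \frac{2 D}{-6 + D}$ ($g{\left(D \right)} = \frac{D + D}{D - 6} = \frac{2 D}{-6 + D}$)
$V = \frac{770}{3}$ ($V = - 35 \left(\left(- \frac{1}{3}\right) 22\right) = \left(-35\right) \left(- \frac{22}{3}\right) = \frac{770}{3} \approx 256.67$)
$\left(-15136 + 29055\right) \left(g{\left(-9 \right)} 1 + V\right) = \left(-15136 + 29055\right) \left(2 \left(-9\right) \frac{1}{-6 - 9} \cdot 1 + \frac{770}{3}\right) = 13919 \left(2 \left(-9\right) \frac{1}{-15} \cdot 1 + \frac{770}{3}\right) = 13919 \left(2 \left(-9\right) \left(- \frac{1}{15}\right) 1 + \frac{770}{3}\right) = 13919 \left(\frac{6}{5} \cdot 1 + \frac{770}{3}\right) = 13919 \left(\frac{6}{5} + \frac{770}{3}\right) = 13919 \cdot \frac{3868}{15} = \frac{53838692}{15}$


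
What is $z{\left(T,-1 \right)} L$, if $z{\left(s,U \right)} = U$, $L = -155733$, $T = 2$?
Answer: $155733$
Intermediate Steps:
$z{\left(T,-1 \right)} L = \left(-1\right) \left(-155733\right) = 155733$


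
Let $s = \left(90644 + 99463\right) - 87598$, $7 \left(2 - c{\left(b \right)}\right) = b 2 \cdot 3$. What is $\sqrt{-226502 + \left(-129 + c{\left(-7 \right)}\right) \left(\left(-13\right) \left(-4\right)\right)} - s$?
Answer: $-102509 + 9 i \sqrt{2874} \approx -1.0251 \cdot 10^{5} + 482.49 i$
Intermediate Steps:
$c{\left(b \right)} = 2 - \frac{6 b}{7}$ ($c{\left(b \right)} = 2 - \frac{b 2 \cdot 3}{7} = 2 - \frac{2 b 3}{7} = 2 - \frac{6 b}{7}$)
$s = 102509$ ($s = 190107 - 87598 = 102509$)
$\sqrt{-226502 + \left(-129 + c{\left(-7 \right)}\right) \left(\left(-13\right) \left(-4\right)\right)} - s = \sqrt{-226502 + \left(-129 + \left(2 - -6\right)\right) \left(\left(-13\right) \left(-4\right)\right)} - 102509 = \sqrt{-226502 + \left(-129 + \left(2 + 6\right)\right) 52} - 102509 = \sqrt{-226502 + \left(-129 + 8\right) 52} - 102509 = \sqrt{-226502 - 6292} - 102509 = \sqrt{-232794} - 102509 = 9 i \sqrt{2874} - 102509 = -102509 + 9 i \sqrt{2874}$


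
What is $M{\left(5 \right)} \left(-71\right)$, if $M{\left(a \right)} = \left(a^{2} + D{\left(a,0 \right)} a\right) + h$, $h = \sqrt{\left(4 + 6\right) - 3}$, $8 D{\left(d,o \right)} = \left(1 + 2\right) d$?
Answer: $- \frac{19525}{8} - 71 \sqrt{7} \approx -2628.5$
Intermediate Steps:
$D{\left(d,o \right)} = \frac{3 d}{8}$ ($D{\left(d,o \right)} = \frac{\left(1 + 2\right) d}{8} = \frac{3 d}{8}$)
$h = \sqrt{7}$ ($h = \sqrt{10 - 3} = \sqrt{7} \approx 2.6458$)
$M{\left(a \right)} = \sqrt{7} + \frac{11 a^{2}}{8}$ ($M{\left(a \right)} = \left(a^{2} + \frac{3 a}{8} a\right) + \sqrt{7} = \left(a^{2} + \frac{3 a^{2}}{8}\right) + \sqrt{7} = \frac{11 a^{2}}{8} + \sqrt{7} = \sqrt{7} + \frac{11 a^{2}}{8}$)
$M{\left(5 \right)} \left(-71\right) = \left(\sqrt{7} + \frac{11 \cdot 5^{2}}{8}\right) \left(-71\right) = \left(\sqrt{7} + \frac{11}{8} \cdot 25\right) \left(-71\right) = \left(\sqrt{7} + \frac{275}{8}\right) \left(-71\right) = \left(\frac{275}{8} + \sqrt{7}\right) \left(-71\right) = - \frac{19525}{8} - 71 \sqrt{7}$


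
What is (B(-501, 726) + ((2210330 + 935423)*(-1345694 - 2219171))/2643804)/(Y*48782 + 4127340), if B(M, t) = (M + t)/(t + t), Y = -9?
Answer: -339229076849605/294972214319442 ≈ -1.1500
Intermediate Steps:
B(M, t) = (M + t)/(2*t) (B(M, t) = (M + t)/((2*t)) = (M + t)*(1/(2*t)) = (M + t)/(2*t))
(B(-501, 726) + ((2210330 + 935423)*(-1345694 - 2219171))/2643804)/(Y*48782 + 4127340) = ((½)*(-501 + 726)/726 + ((2210330 + 935423)*(-1345694 - 2219171))/2643804)/(-9*48782 + 4127340) = ((½)*(1/726)*225 + (3145753*(-3564865))*(1/2643804))/(-439038 + 4127340) = (75/484 - 11214184768345*1/2643804)/3688302 = (75/484 - 11214184768345/2643804)*(1/3688302) = -339229076849605/79975071*1/3688302 = -339229076849605/294972214319442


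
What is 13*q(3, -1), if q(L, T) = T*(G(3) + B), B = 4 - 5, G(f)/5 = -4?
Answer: 273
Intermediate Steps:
G(f) = -20 (G(f) = 5*(-4) = -20)
B = -1
q(L, T) = -21*T (q(L, T) = T*(-20 - 1) = T*(-21) = -21*T)
13*q(3, -1) = 13*(-21*(-1)) = 13*21 = 273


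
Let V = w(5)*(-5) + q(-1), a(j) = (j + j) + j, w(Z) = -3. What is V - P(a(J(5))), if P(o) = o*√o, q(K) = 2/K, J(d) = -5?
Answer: 13 + 15*I*√15 ≈ 13.0 + 58.095*I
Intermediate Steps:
a(j) = 3*j (a(j) = 2*j + j = 3*j)
P(o) = o^(3/2)
V = 13 (V = -3*(-5) + 2/(-1) = 15 + 2*(-1) = 15 - 2 = 13)
V - P(a(J(5))) = 13 - (3*(-5))^(3/2) = 13 - (-15)^(3/2) = 13 - (-15)*I*√15 = 13 + 15*I*√15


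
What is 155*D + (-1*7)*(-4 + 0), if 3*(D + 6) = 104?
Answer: 13414/3 ≈ 4471.3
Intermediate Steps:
D = 86/3 (D = -6 + (1/3)*104 = -6 + 104/3 = 86/3 ≈ 28.667)
155*D + (-1*7)*(-4 + 0) = 155*(86/3) + (-1*7)*(-4 + 0) = 13330/3 - 7*(-4) = 13330/3 + 28 = 13414/3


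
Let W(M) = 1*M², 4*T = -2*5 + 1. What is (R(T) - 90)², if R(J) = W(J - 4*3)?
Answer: 3272481/256 ≈ 12783.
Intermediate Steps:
T = -9/4 (T = (-2*5 + 1)/4 = (-10 + 1)/4 = (¼)*(-9) = -9/4 ≈ -2.2500)
W(M) = M²
R(J) = (-12 + J)² (R(J) = (J - 4*3)² = (J - 12)² = (-12 + J)²)
(R(T) - 90)² = ((-12 - 9/4)² - 90)² = ((-57/4)² - 90)² = (3249/16 - 90)² = (1809/16)² = 3272481/256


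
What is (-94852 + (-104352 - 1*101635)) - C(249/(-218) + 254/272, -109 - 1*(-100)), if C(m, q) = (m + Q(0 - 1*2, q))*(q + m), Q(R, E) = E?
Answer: -66128297483889/219750976 ≈ -3.0092e+5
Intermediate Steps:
C(m, q) = (m + q)**2 (C(m, q) = (m + q)*(q + m) = (m + q)*(m + q) = (m + q)**2)
(-94852 + (-104352 - 1*101635)) - C(249/(-218) + 254/272, -109 - 1*(-100)) = (-94852 + (-104352 - 1*101635)) - ((249/(-218) + 254/272)**2 + (-109 - 1*(-100))**2 + 2*(249/(-218) + 254/272)*(-109 - 1*(-100))) = (-94852 + (-104352 - 101635)) - ((249*(-1/218) + 254*(1/272))**2 + (-109 + 100)**2 + 2*(249*(-1/218) + 254*(1/272))*(-109 + 100)) = (-94852 - 205987) - ((-249/218 + 127/136)**2 + (-9)**2 + 2*(-249/218 + 127/136)*(-9)) = -300839 - ((-3089/14824)**2 + 81 + 2*(-3089/14824)*(-9)) = -300839 - (9541921/219750976 + 81 + 27801/7412) = -300839 - 1*18633615025/219750976 = -300839 - 18633615025/219750976 = -66128297483889/219750976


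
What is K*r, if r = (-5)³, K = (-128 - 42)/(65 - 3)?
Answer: 10625/31 ≈ 342.74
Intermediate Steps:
K = -85/31 (K = -170/62 = -170*1/62 = -85/31 ≈ -2.7419)
r = -125
K*r = -85/31*(-125) = 10625/31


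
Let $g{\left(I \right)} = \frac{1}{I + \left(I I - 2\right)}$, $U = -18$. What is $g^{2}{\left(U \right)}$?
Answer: $\frac{1}{92416} \approx 1.0821 \cdot 10^{-5}$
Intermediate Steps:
$g{\left(I \right)} = \frac{1}{-2 + I + I^{2}}$ ($g{\left(I \right)} = \frac{1}{I + \left(I^{2} - 2\right)} = \frac{1}{I + \left(-2 + I^{2}\right)} = \frac{1}{-2 + I + I^{2}}$)
$g^{2}{\left(U \right)} = \left(\frac{1}{-2 - 18 + \left(-18\right)^{2}}\right)^{2} = \left(\frac{1}{-2 - 18 + 324}\right)^{2} = \left(\frac{1}{304}\right)^{2} = \frac{1}{92416}$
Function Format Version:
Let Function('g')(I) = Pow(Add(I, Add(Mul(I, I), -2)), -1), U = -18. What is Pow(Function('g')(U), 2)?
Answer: Rational(1, 92416) ≈ 1.0821e-5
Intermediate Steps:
Function('g')(I) = Pow(Add(-2, I, Pow(I, 2)), -1) (Function('g')(I) = Pow(Add(I, Add(Pow(I, 2), -2)), -1) = Pow(Add(I, Add(-2, Pow(I, 2))), -1) = Pow(Add(-2, I, Pow(I, 2)), -1))
Pow(Function('g')(U), 2) = Pow(Pow(Add(-2, -18, Pow(-18, 2)), -1), 2) = Pow(Pow(Add(-2, -18, 324), -1), 2) = Pow(Pow(304, -1), 2) = Pow(Rational(1, 304), 2) = Rational(1, 92416)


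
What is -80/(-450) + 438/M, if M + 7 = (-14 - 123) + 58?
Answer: -9511/1935 ≈ -4.9152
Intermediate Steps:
M = -86 (M = -7 + ((-14 - 123) + 58) = -7 + (-137 + 58) = -7 - 79 = -86)
-80/(-450) + 438/M = -80/(-450) + 438/(-86) = -80*(-1/450) + 438*(-1/86) = 8/45 - 219/43 = -9511/1935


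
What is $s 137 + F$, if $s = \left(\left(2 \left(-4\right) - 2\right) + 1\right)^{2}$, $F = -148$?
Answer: $10949$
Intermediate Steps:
$s = 81$ ($s = \left(\left(-8 - 2\right) + 1\right)^{2} = \left(-10 + 1\right)^{2} = \left(-9\right)^{2} = 81$)
$s 137 + F = 81 \cdot 137 - 148 = 11097 - 148 = 10949$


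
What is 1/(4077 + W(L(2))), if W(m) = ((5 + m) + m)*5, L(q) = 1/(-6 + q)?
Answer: 2/8199 ≈ 0.00024393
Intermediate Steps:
W(m) = 25 + 10*m (W(m) = (5 + 2*m)*5 = 25 + 10*m)
1/(4077 + W(L(2))) = 1/(4077 + (25 + 10/(-6 + 2))) = 1/(4077 + (25 + 10/(-4))) = 1/(4077 + (25 + 10*(-¼))) = 1/(4077 + (25 - 5/2)) = 1/(4077 + 45/2) = 1/(8199/2) = 2/8199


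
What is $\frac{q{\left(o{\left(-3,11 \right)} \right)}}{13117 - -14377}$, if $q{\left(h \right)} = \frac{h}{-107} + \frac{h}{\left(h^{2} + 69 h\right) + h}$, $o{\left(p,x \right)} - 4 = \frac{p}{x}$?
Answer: $- \frac{10152}{13122157609} \approx -7.7365 \cdot 10^{-7}$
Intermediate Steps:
$o{\left(p,x \right)} = 4 + \frac{p}{x}$
$q{\left(h \right)} = - \frac{h}{107} + \frac{h}{h^{2} + 70 h}$ ($q{\left(h \right)} = h \left(- \frac{1}{107}\right) + \frac{h}{h^{2} + 70 h} = - \frac{h}{107} + \frac{h}{h^{2} + 70 h}$)
$\frac{q{\left(o{\left(-3,11 \right)} \right)}}{13117 - -14377} = \frac{\frac{1}{107} \frac{1}{70 + \left(4 - \frac{3}{11}\right)} \left(107 - \left(4 - \frac{3}{11}\right)^{2} - 70 \left(4 - \frac{3}{11}\right)\right)}{13117 - -14377} = \frac{\frac{1}{107} \frac{1}{70 + \left(4 - \frac{3}{11}\right)} \left(107 - \left(4 - \frac{3}{11}\right)^{2} - 70 \left(4 - \frac{3}{11}\right)\right)}{13117 + 14377} = \frac{\frac{1}{107} \frac{1}{70 + \left(4 - \frac{3}{11}\right)} \left(107 - \left(4 - \frac{3}{11}\right)^{2} - 70 \left(4 - \frac{3}{11}\right)\right)}{27494} = \frac{107 - \left(\frac{41}{11}\right)^{2} - \frac{2870}{11}}{107 \left(70 + \frac{41}{11}\right)} \frac{1}{27494} = \frac{107 - \frac{1681}{121} - \frac{2870}{11}}{107 \cdot \frac{811}{11}} \cdot \frac{1}{27494} = \frac{1}{107} \cdot \frac{11}{811} \left(107 - \frac{1681}{121} - \frac{2870}{11}\right) \frac{1}{27494} = \frac{1}{107} \cdot \frac{11}{811} \left(- \frac{20304}{121}\right) \frac{1}{27494} = \left(- \frac{20304}{954547}\right) \frac{1}{27494} = - \frac{10152}{13122157609}$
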